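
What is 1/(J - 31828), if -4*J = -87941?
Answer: -4/39371 ≈ -0.00010160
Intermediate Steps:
J = 87941/4 (J = -¼*(-87941) = 87941/4 ≈ 21985.)
1/(J - 31828) = 1/(87941/4 - 31828) = 1/(-39371/4) = -4/39371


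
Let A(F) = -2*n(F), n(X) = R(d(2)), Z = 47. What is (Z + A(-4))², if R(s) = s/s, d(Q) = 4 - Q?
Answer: 2025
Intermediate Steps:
R(s) = 1
n(X) = 1
A(F) = -2 (A(F) = -2*1 = -2)
(Z + A(-4))² = (47 - 2)² = 45² = 2025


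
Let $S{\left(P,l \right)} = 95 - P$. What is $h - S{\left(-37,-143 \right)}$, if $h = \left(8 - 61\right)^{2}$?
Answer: $2677$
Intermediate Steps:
$h = 2809$ ($h = \left(-53\right)^{2} = 2809$)
$h - S{\left(-37,-143 \right)} = 2809 - \left(95 - -37\right) = 2809 - \left(95 + 37\right) = 2809 - 132 = 2677$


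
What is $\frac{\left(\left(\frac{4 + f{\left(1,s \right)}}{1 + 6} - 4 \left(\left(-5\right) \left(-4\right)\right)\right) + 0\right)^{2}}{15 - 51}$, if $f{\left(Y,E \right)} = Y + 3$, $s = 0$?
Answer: $- \frac{8464}{49} \approx -172.73$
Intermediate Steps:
$f{\left(Y,E \right)} = 3 + Y$
$\frac{\left(\left(\frac{4 + f{\left(1,s \right)}}{1 + 6} - 4 \left(\left(-5\right) \left(-4\right)\right)\right) + 0\right)^{2}}{15 - 51} = \frac{\left(\left(\frac{4 + \left(3 + 1\right)}{1 + 6} - 4 \left(\left(-5\right) \left(-4\right)\right)\right) + 0\right)^{2}}{15 - 51} = \frac{\left(\left(\frac{4 + 4}{7} - 80\right) + 0\right)^{2}}{-36} = - \frac{\left(\left(8 \cdot \frac{1}{7} - 80\right) + 0\right)^{2}}{36} = - \frac{\left(\left(\frac{8}{7} - 80\right) + 0\right)^{2}}{36} = - \frac{\left(- \frac{552}{7} + 0\right)^{2}}{36} = - \frac{\left(- \frac{552}{7}\right)^{2}}{36} = \left(- \frac{1}{36}\right) \frac{304704}{49} = - \frac{8464}{49}$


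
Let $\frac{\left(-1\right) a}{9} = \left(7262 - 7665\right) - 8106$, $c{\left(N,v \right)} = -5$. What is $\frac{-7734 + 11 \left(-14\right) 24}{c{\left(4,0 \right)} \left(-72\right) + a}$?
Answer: $- \frac{1270}{8549} \approx -0.14856$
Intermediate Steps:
$a = 76581$ ($a = - 9 \left(\left(7262 - 7665\right) - 8106\right) = - 9 \left(-403 - 8106\right) = \left(-9\right) \left(-8509\right) = 76581$)
$\frac{-7734 + 11 \left(-14\right) 24}{c{\left(4,0 \right)} \left(-72\right) + a} = \frac{-7734 + 11 \left(-14\right) 24}{\left(-5\right) \left(-72\right) + 76581} = \frac{-7734 - 3696}{360 + 76581} = \frac{-7734 - 3696}{76941} = \left(-11430\right) \frac{1}{76941} = - \frac{1270}{8549}$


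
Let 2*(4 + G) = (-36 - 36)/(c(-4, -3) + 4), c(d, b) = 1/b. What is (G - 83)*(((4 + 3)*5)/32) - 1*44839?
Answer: -15820603/352 ≈ -44945.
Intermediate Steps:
G = -152/11 (G = -4 + ((-36 - 36)/(1/(-3) + 4))/2 = -4 + (-72/(-1/3 + 4))/2 = -4 + (-72/11/3)/2 = -4 + (-72*3/11)/2 = -4 + (1/2)*(-216/11) = -4 - 108/11 = -152/11 ≈ -13.818)
(G - 83)*(((4 + 3)*5)/32) - 1*44839 = (-152/11 - 83)*(((4 + 3)*5)/32) - 1*44839 = -1065*7*5/(11*32) - 44839 = -37275/(11*32) - 44839 = -1065/11*35/32 - 44839 = -37275/352 - 44839 = -15820603/352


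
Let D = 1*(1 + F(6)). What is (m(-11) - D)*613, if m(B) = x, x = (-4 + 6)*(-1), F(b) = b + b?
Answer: -9195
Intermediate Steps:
F(b) = 2*b
D = 13 (D = 1*(1 + 2*6) = 1*(1 + 12) = 1*13 = 13)
x = -2 (x = 2*(-1) = -2)
m(B) = -2
(m(-11) - D)*613 = (-2 - 1*13)*613 = (-2 - 13)*613 = -15*613 = -9195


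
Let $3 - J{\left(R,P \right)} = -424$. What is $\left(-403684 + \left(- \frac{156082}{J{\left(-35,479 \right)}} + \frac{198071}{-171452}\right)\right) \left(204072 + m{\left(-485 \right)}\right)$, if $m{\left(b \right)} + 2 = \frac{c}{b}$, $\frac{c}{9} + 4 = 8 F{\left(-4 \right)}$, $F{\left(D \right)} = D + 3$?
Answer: $- \frac{1463853654559583640393}{17753425970} \approx -8.2455 \cdot 10^{10}$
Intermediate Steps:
$J{\left(R,P \right)} = 427$ ($J{\left(R,P \right)} = 3 - -424 = 3 + 424 = 427$)
$F{\left(D \right)} = 3 + D$
$c = -108$ ($c = -36 + 9 \cdot 8 \left(3 - 4\right) = -36 + 9 \cdot 8 \left(-1\right) = -36 + 9 \left(-8\right) = -36 - 72 = -108$)
$m{\left(b \right)} = -2 - \frac{108}{b}$
$\left(-403684 + \left(- \frac{156082}{J{\left(-35,479 \right)}} + \frac{198071}{-171452}\right)\right) \left(204072 + m{\left(-485 \right)}\right) = \left(-403684 + \left(- \frac{156082}{427} + \frac{198071}{-171452}\right)\right) \left(204072 - \left(2 + \frac{108}{-485}\right)\right) = \left(-403684 + \left(\left(-156082\right) \frac{1}{427} + 198071 \left(- \frac{1}{171452}\right)\right)\right) \left(204072 - \frac{862}{485}\right) = \left(-403684 - \frac{26845147381}{73210004}\right) \left(204072 + \left(-2 + \frac{108}{485}\right)\right) = \left(-403684 - \frac{26845147381}{73210004}\right) \left(204072 - \frac{862}{485}\right) = \left(- \frac{29580552402117}{73210004}\right) \frac{98974058}{485} = - \frac{1463853654559583640393}{17753425970}$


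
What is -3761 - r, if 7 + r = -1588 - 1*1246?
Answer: -920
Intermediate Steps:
r = -2841 (r = -7 + (-1588 - 1*1246) = -7 + (-1588 - 1246) = -7 - 2834 = -2841)
-3761 - r = -3761 - 1*(-2841) = -3761 + 2841 = -920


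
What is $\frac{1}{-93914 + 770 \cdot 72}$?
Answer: $- \frac{1}{38474} \approx -2.5992 \cdot 10^{-5}$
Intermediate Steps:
$\frac{1}{-93914 + 770 \cdot 72} = \frac{1}{-93914 + 55440} = \frac{1}{-38474} = - \frac{1}{38474}$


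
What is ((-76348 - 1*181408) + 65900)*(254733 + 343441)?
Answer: -114763270944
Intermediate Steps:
((-76348 - 1*181408) + 65900)*(254733 + 343441) = ((-76348 - 181408) + 65900)*598174 = (-257756 + 65900)*598174 = -191856*598174 = -114763270944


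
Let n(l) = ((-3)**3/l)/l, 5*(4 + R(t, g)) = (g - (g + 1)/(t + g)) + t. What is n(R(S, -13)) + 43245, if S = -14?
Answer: 7884762930/182329 ≈ 43245.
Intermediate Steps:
R(t, g) = -4 + g/5 + t/5 - (1 + g)/(5*(g + t)) (R(t, g) = -4 + ((g - (g + 1)/(t + g)) + t)/5 = -4 + ((g - (1 + g)/(g + t)) + t)/5 = -4 + (g + t - (1 + g)/(g + t))/5 = -4 + (g/5 + t/5 - (1 + g)/(5*(g + t))) = -4 + g/5 + t/5 - (1 + g)/(5*(g + t)))
n(l) = -27/l**2 (n(l) = (-27/l)/l = -27/l**2)
n(R(S, -13)) + 43245 = -27*25*(-13 - 14)**2/(-1 + (-13)**2 + (-14)**2 - 21*(-13) - 20*(-14) + 2*(-13)*(-14))**2 + 43245 = -27*18225/(-1 + 169 + 196 + 273 + 280 + 364)**2 + 43245 = -27/((1/5)*(-1/27)*1281)**2 + 43245 = -27/(-427/45)**2 + 43245 = -27*2025/182329 + 43245 = -54675/182329 + 43245 = 7884762930/182329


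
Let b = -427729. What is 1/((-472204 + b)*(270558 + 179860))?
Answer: -1/405346021994 ≈ -2.4670e-12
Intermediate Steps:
1/((-472204 + b)*(270558 + 179860)) = 1/((-472204 - 427729)*(270558 + 179860)) = 1/(-899933*450418) = 1/(-405346021994) = -1/405346021994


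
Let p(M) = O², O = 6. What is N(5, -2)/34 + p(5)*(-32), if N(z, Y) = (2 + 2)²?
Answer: -19576/17 ≈ -1151.5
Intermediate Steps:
N(z, Y) = 16 (N(z, Y) = 4² = 16)
p(M) = 36 (p(M) = 6² = 36)
N(5, -2)/34 + p(5)*(-32) = 16/34 + 36*(-32) = 16*(1/34) - 1152 = 8/17 - 1152 = -19576/17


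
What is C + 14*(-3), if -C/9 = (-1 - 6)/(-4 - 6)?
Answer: -483/10 ≈ -48.300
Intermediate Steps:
C = -63/10 (C = -9*(-1 - 6)/(-4 - 6) = -(-63)/(-10) = -(-63)*(-1)/10 = -9*7/10 = -63/10 ≈ -6.3000)
C + 14*(-3) = -63/10 + 14*(-3) = -63/10 - 42 = -483/10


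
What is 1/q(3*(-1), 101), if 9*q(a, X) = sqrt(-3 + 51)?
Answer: 3*sqrt(3)/4 ≈ 1.2990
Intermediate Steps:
q(a, X) = 4*sqrt(3)/9 (q(a, X) = sqrt(-3 + 51)/9 = sqrt(48)/9 = (4*sqrt(3))/9 = 4*sqrt(3)/9)
1/q(3*(-1), 101) = 1/(4*sqrt(3)/9) = 3*sqrt(3)/4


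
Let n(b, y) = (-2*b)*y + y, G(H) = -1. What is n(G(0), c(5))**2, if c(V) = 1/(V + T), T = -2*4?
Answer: 1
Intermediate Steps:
T = -8
c(V) = 1/(-8 + V) (c(V) = 1/(V - 8) = 1/(-8 + V))
n(b, y) = y - 2*b*y (n(b, y) = -2*b*y + y = y - 2*b*y)
n(G(0), c(5))**2 = ((1 - 2*(-1))/(-8 + 5))**2 = ((1 + 2)/(-3))**2 = (-1/3*3)**2 = (-1)**2 = 1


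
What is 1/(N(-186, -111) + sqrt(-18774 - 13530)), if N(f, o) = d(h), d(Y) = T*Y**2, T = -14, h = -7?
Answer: -343/251450 - I*sqrt(2019)/125725 ≈ -0.0013641 - 0.00035739*I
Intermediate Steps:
d(Y) = -14*Y**2
N(f, o) = -686 (N(f, o) = -14*(-7)**2 = -14*49 = -686)
1/(N(-186, -111) + sqrt(-18774 - 13530)) = 1/(-686 + sqrt(-18774 - 13530)) = 1/(-686 + sqrt(-32304)) = 1/(-686 + 4*I*sqrt(2019))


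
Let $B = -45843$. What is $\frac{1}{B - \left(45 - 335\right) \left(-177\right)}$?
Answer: $- \frac{1}{97173} \approx -1.0291 \cdot 10^{-5}$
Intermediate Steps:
$\frac{1}{B - \left(45 - 335\right) \left(-177\right)} = \frac{1}{-45843 - \left(45 - 335\right) \left(-177\right)} = \frac{1}{-45843 - \left(-290\right) \left(-177\right)} = \frac{1}{-45843 - 51330} = \frac{1}{-97173} = - \frac{1}{97173}$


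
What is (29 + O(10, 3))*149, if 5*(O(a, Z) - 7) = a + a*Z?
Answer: 6556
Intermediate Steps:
O(a, Z) = 7 + a/5 + Z*a/5 (O(a, Z) = 7 + (a + a*Z)/5 = 7 + (a + Z*a)/5 = 7 + (a/5 + Z*a/5) = 7 + a/5 + Z*a/5)
(29 + O(10, 3))*149 = (29 + (7 + (1/5)*10 + (1/5)*3*10))*149 = (29 + (7 + 2 + 6))*149 = (29 + 15)*149 = 44*149 = 6556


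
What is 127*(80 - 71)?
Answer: 1143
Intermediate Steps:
127*(80 - 71) = 127*9 = 1143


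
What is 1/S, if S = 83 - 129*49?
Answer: -1/6238 ≈ -0.00016031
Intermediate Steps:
S = -6238 (S = 83 - 6321 = -6238)
1/S = 1/(-6238) = -1/6238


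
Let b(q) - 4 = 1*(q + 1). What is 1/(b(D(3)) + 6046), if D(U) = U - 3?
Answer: 1/6051 ≈ 0.00016526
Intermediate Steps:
D(U) = -3 + U
b(q) = 5 + q (b(q) = 4 + 1*(q + 1) = 4 + 1*(1 + q) = 4 + (1 + q) = 5 + q)
1/(b(D(3)) + 6046) = 1/((5 + (-3 + 3)) + 6046) = 1/((5 + 0) + 6046) = 1/(5 + 6046) = 1/6051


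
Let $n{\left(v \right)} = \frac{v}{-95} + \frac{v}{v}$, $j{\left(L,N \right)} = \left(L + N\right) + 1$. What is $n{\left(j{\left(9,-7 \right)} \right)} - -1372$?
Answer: $\frac{130432}{95} \approx 1373.0$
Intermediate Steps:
$j{\left(L,N \right)} = 1 + L + N$
$n{\left(v \right)} = 1 - \frac{v}{95}$ ($n{\left(v \right)} = v \left(- \frac{1}{95}\right) + 1 = - \frac{v}{95} + 1 = 1 - \frac{v}{95}$)
$n{\left(j{\left(9,-7 \right)} \right)} - -1372 = \left(1 - \frac{1 + 9 - 7}{95}\right) - -1372 = \left(1 - \frac{3}{95}\right) + 1372 = \frac{92}{95} + 1372 = \frac{130432}{95}$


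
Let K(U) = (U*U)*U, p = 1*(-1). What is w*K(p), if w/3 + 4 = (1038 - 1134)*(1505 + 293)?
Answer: 517836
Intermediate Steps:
p = -1
K(U) = U**3 (K(U) = U**2*U = U**3)
w = -517836 (w = -12 + 3*((1038 - 1134)*(1505 + 293)) = -12 + 3*(-96*1798) = -12 + 3*(-172608) = -12 - 517824 = -517836)
w*K(p) = -517836*(-1)**3 = -517836*(-1) = 517836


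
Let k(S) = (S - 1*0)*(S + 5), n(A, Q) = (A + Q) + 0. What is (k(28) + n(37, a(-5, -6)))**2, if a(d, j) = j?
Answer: 912025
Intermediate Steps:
n(A, Q) = A + Q
k(S) = S*(5 + S) (k(S) = (S + 0)*(5 + S) = S*(5 + S))
(k(28) + n(37, a(-5, -6)))**2 = (28*(5 + 28) + (37 - 6))**2 = (28*33 + 31)**2 = (924 + 31)**2 = 955**2 = 912025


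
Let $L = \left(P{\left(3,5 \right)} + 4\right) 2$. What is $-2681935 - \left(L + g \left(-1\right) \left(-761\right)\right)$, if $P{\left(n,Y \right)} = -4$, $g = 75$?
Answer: $-2739010$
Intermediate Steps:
$L = 0$ ($L = \left(-4 + 4\right) 2 = 0 \cdot 2 = 0$)
$-2681935 - \left(L + g \left(-1\right) \left(-761\right)\right) = -2681935 - \left(0 + 75 \left(-1\right) \left(-761\right)\right) = -2681935 - \left(0 - -57075\right) = -2681935 - \left(0 + 57075\right) = -2681935 - 57075 = -2739010$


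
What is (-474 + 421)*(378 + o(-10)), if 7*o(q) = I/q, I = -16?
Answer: -701614/35 ≈ -20046.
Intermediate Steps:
o(q) = -16/(7*q) (o(q) = (-16/q)/7 = -16/(7*q))
(-474 + 421)*(378 + o(-10)) = (-474 + 421)*(378 - 16/7/(-10)) = -53*(378 - 16/7*(-⅒)) = -53*(378 + 8/35) = -53*13238/35 = -701614/35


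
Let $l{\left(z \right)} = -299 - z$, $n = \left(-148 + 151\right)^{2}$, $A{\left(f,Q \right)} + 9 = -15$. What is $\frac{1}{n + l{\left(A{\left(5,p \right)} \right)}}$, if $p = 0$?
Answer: $- \frac{1}{266} \approx -0.0037594$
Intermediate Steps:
$A{\left(f,Q \right)} = -24$ ($A{\left(f,Q \right)} = -9 - 15 = -24$)
$n = 9$ ($n = 3^{2} = 9$)
$\frac{1}{n + l{\left(A{\left(5,p \right)} \right)}} = \frac{1}{9 - 275} = \frac{1}{-266} = - \frac{1}{266}$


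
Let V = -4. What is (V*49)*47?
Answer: -9212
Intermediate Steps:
(V*49)*47 = -4*49*47 = -196*47 = -9212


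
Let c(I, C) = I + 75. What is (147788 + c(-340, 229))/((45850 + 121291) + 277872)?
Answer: 147523/445013 ≈ 0.33150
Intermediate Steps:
c(I, C) = 75 + I
(147788 + c(-340, 229))/((45850 + 121291) + 277872) = (147788 + (75 - 340))/((45850 + 121291) + 277872) = (147788 - 265)/(167141 + 277872) = 147523/445013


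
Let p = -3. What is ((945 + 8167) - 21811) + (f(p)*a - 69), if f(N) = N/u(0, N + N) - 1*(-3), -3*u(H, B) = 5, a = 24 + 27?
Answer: -62616/5 ≈ -12523.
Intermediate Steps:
a = 51
u(H, B) = -5/3 (u(H, B) = -⅓*5 = -5/3)
f(N) = 3 - 3*N/5 (f(N) = N/(-5/3) - 1*(-3) = N*(-⅗) + 3 = -3*N/5 + 3 = 3 - 3*N/5)
((945 + 8167) - 21811) + (f(p)*a - 69) = ((945 + 8167) - 21811) + ((3 - ⅗*(-3))*51 - 69) = (9112 - 21811) + ((3 + 9/5)*51 - 69) = -12699 + ((24/5)*51 - 69) = -12699 + (1224/5 - 69) = -12699 + 879/5 = -62616/5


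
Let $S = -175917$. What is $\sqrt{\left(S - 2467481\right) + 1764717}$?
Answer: $i \sqrt{878681} \approx 937.38 i$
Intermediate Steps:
$\sqrt{\left(S - 2467481\right) + 1764717} = \sqrt{\left(-175917 - 2467481\right) + 1764717} = \sqrt{-2643398 + 1764717} = \sqrt{-878681} = i \sqrt{878681}$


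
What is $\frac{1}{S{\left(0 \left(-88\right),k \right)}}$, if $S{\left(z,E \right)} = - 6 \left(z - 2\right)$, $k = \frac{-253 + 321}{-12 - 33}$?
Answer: $\frac{1}{12} \approx 0.083333$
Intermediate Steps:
$k = - \frac{68}{45}$ ($k = \frac{68}{-12 - 33} = \frac{68}{-45} = 68 \left(- \frac{1}{45}\right) = - \frac{68}{45} \approx -1.5111$)
$S{\left(z,E \right)} = 12 - 6 z$ ($S{\left(z,E \right)} = - 6 \left(-2 + z\right) = 12 - 6 z$)
$\frac{1}{S{\left(0 \left(-88\right),k \right)}} = \frac{1}{12 - 6 \cdot 0 \left(-88\right)} = \frac{1}{12 - 0} = \frac{1}{12 + 0} = \frac{1}{12}$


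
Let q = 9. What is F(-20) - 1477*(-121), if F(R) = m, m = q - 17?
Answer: 178709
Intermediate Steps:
m = -8 (m = 9 - 17 = -8)
F(R) = -8
F(-20) - 1477*(-121) = -8 - 1477*(-121) = -8 + 178717 = 178709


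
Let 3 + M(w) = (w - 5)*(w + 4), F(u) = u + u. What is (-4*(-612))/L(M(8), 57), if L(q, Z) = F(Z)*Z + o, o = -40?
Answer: 1224/3229 ≈ 0.37906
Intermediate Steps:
F(u) = 2*u
M(w) = -3 + (-5 + w)*(4 + w) (M(w) = -3 + (w - 5)*(w + 4) = -3 + (-5 + w)*(4 + w))
L(q, Z) = -40 + 2*Z² (L(q, Z) = (2*Z)*Z - 40 = 2*Z² - 40 = -40 + 2*Z²)
(-4*(-612))/L(M(8), 57) = (-4*(-612))/(-40 + 2*57²) = 2448/(-40 + 2*3249) = 2448/(-40 + 6498) = 2448/6458 = 2448*(1/6458) = 1224/3229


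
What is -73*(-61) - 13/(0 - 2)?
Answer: 8919/2 ≈ 4459.5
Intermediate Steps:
-73*(-61) - 13/(0 - 2) = 4453 - 13/(-2) = 4453 - ½*(-13) = 4453 + 13/2 = 8919/2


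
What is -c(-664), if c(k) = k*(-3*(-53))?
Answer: 105576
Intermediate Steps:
c(k) = 159*k (c(k) = k*159 = 159*k)
-c(-664) = -159*(-664) = -1*(-105576) = 105576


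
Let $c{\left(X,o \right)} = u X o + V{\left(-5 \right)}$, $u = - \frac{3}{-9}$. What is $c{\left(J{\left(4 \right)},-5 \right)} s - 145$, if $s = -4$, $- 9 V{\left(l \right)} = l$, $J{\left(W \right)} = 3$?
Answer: $- \frac{1145}{9} \approx -127.22$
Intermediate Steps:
$V{\left(l \right)} = - \frac{l}{9}$
$u = \frac{1}{3}$ ($u = \left(-3\right) \left(- \frac{1}{9}\right) = \frac{1}{3} \approx 0.33333$)
$c{\left(X,o \right)} = \frac{5}{9} + \frac{X o}{3}$ ($c{\left(X,o \right)} = \frac{X}{3} o - - \frac{5}{9} = \frac{X o}{3} + \frac{5}{9} = \frac{5}{9} + \frac{X o}{3}$)
$c{\left(J{\left(4 \right)},-5 \right)} s - 145 = \left(\frac{5}{9} + \frac{1}{3} \cdot 3 \left(-5\right)\right) \left(-4\right) - 145 = \left(\frac{5}{9} - 5\right) \left(-4\right) - 145 = \left(- \frac{40}{9}\right) \left(-4\right) - 145 = \frac{160}{9} - 145 = - \frac{1145}{9}$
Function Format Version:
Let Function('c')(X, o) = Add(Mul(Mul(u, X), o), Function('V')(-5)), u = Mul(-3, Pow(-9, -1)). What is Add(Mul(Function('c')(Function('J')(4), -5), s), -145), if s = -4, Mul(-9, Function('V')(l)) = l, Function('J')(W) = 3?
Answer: Rational(-1145, 9) ≈ -127.22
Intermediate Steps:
Function('V')(l) = Mul(Rational(-1, 9), l)
u = Rational(1, 3) (u = Mul(-3, Rational(-1, 9)) = Rational(1, 3) ≈ 0.33333)
Function('c')(X, o) = Add(Rational(5, 9), Mul(Rational(1, 3), X, o)) (Function('c')(X, o) = Add(Mul(Mul(Rational(1, 3), X), o), Mul(Rational(-1, 9), -5)) = Add(Mul(Rational(1, 3), X, o), Rational(5, 9)) = Add(Rational(5, 9), Mul(Rational(1, 3), X, o)))
Add(Mul(Function('c')(Function('J')(4), -5), s), -145) = Add(Mul(Add(Rational(5, 9), Mul(Rational(1, 3), 3, -5)), -4), -145) = Add(Mul(Add(Rational(5, 9), -5), -4), -145) = Add(Mul(Rational(-40, 9), -4), -145) = Add(Rational(160, 9), -145) = Rational(-1145, 9)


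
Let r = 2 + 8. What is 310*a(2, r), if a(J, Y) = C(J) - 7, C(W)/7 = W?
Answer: 2170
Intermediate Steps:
C(W) = 7*W
r = 10
a(J, Y) = -7 + 7*J (a(J, Y) = 7*J - 7 = -7 + 7*J)
310*a(2, r) = 310*(-7 + 7*2) = 310*(-7 + 14) = 310*7 = 2170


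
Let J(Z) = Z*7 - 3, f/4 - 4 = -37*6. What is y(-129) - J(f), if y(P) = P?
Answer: 5978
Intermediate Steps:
f = -872 (f = 16 + 4*(-37*6) = 16 + 4*(-222) = 16 - 888 = -872)
J(Z) = -3 + 7*Z (J(Z) = 7*Z - 3 = -3 + 7*Z)
y(-129) - J(f) = -129 - (-3 + 7*(-872)) = -129 - (-3 - 6104) = -129 - 1*(-6107) = -129 + 6107 = 5978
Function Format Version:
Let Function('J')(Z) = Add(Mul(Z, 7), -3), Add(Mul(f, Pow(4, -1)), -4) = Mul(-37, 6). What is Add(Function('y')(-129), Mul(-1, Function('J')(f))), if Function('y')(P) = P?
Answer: 5978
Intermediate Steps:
f = -872 (f = Add(16, Mul(4, Mul(-37, 6))) = Add(16, Mul(4, -222)) = Add(16, -888) = -872)
Function('J')(Z) = Add(-3, Mul(7, Z)) (Function('J')(Z) = Add(Mul(7, Z), -3) = Add(-3, Mul(7, Z)))
Add(Function('y')(-129), Mul(-1, Function('J')(f))) = Add(-129, Mul(-1, Add(-3, Mul(7, -872)))) = Add(-129, Mul(-1, Add(-3, -6104))) = Add(-129, Mul(-1, -6107)) = Add(-129, 6107) = 5978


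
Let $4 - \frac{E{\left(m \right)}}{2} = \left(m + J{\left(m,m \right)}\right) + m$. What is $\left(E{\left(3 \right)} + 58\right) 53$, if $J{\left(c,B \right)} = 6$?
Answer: $2226$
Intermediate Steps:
$E{\left(m \right)} = -4 - 4 m$ ($E{\left(m \right)} = 8 - 2 \left(\left(m + 6\right) + m\right) = 8 - 2 \left(\left(6 + m\right) + m\right) = 8 - 2 \left(6 + 2 m\right) = 8 - \left(12 + 4 m\right) = -4 - 4 m$)
$\left(E{\left(3 \right)} + 58\right) 53 = \left(\left(-4 - 12\right) + 58\right) 53 = \left(-16 + 58\right) 53 = 42 \cdot 53 = 2226$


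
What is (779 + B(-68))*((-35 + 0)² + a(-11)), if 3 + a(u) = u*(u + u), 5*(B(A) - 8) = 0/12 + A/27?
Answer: 51814376/45 ≈ 1.1514e+6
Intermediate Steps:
B(A) = 8 + A/135 (B(A) = 8 + (0/12 + A/27)/5 = 8 + (0*(1/12) + A*(1/27))/5 = 8 + (0 + A/27)/5 = 8 + (A/27)/5 = 8 + A/135)
a(u) = -3 + 2*u² (a(u) = -3 + u*(u + u) = -3 + u*(2*u) = -3 + 2*u²)
(779 + B(-68))*((-35 + 0)² + a(-11)) = (779 + (8 + (1/135)*(-68)))*((-35 + 0)² + (-3 + 2*(-11)²)) = (779 + (8 - 68/135))*((-35)² + (-3 + 2*121)) = (779 + 1012/135)*(1225 + (-3 + 242)) = 106177*(1225 + 239)/135 = (106177/135)*1464 = 51814376/45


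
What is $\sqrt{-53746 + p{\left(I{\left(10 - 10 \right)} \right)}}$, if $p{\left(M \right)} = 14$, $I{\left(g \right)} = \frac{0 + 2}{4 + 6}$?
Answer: $2 i \sqrt{13433} \approx 231.8 i$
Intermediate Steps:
$I{\left(g \right)} = \frac{1}{5}$ ($I{\left(g \right)} = \frac{2}{10} = 2 \cdot \frac{1}{10} = \frac{1}{5}$)
$\sqrt{-53746 + p{\left(I{\left(10 - 10 \right)} \right)}} = \sqrt{-53746 + 14} = \sqrt{-53732} = 2 i \sqrt{13433}$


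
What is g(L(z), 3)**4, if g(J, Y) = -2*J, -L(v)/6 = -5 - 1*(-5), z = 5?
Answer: 0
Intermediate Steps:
L(v) = 0 (L(v) = -6*(-5 - 1*(-5)) = -6*(-5 + 5) = -6*0 = 0)
g(L(z), 3)**4 = (-2*0)**4 = 0**4 = 0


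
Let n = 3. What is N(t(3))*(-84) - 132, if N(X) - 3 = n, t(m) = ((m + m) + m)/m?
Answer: -636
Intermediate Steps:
t(m) = 3 (t(m) = (2*m + m)/m = (3*m)/m = 3)
N(X) = 6 (N(X) = 3 + 3 = 6)
N(t(3))*(-84) - 132 = 6*(-84) - 132 = -504 - 132 = -636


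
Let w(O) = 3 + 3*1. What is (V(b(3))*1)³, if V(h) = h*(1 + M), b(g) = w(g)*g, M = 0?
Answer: 5832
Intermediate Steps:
w(O) = 6 (w(O) = 3 + 3 = 6)
b(g) = 6*g
V(h) = h (V(h) = h*(1 + 0) = h*1 = h)
(V(b(3))*1)³ = ((6*3)*1)³ = (18*1)³ = 18³ = 5832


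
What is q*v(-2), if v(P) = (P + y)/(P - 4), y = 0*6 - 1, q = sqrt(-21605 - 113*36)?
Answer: I*sqrt(25673)/2 ≈ 80.114*I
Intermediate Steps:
q = I*sqrt(25673) (q = sqrt(-21605 - 4068) = sqrt(-25673) = I*sqrt(25673) ≈ 160.23*I)
y = -1 (y = 0 - 1 = -1)
v(P) = (-1 + P)/(-4 + P) (v(P) = (P - 1)/(P - 4) = (-1 + P)/(-4 + P))
q*v(-2) = (I*sqrt(25673))*((-1 - 2)/(-4 - 2)) = (I*sqrt(25673))*(-3/(-6)) = (I*sqrt(25673))*(-1/6*(-3)) = (I*sqrt(25673))*(1/2) = I*sqrt(25673)/2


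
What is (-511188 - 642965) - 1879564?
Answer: -3033717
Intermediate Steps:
(-511188 - 642965) - 1879564 = -1154153 - 1879564 = -3033717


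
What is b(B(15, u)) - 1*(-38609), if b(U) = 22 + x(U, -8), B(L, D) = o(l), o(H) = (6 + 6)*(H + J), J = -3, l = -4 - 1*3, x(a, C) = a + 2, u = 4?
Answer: 38513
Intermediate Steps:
x(a, C) = 2 + a
l = -7 (l = -4 - 3 = -7)
o(H) = -36 + 12*H (o(H) = (6 + 6)*(H - 3) = 12*(-3 + H) = -36 + 12*H)
B(L, D) = -120 (B(L, D) = -36 + 12*(-7) = -36 - 84 = -120)
b(U) = 24 + U (b(U) = 22 + (2 + U) = 24 + U)
b(B(15, u)) - 1*(-38609) = (24 - 120) - 1*(-38609) = -96 + 38609 = 38513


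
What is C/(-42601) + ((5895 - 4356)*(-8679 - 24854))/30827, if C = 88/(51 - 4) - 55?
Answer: -3563119262030/2128388561 ≈ -1674.1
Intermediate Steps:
C = -2497/47 (C = 88/47 - 55 = -2497/47 ≈ -53.128)
C/(-42601) + ((5895 - 4356)*(-8679 - 24854))/30827 = -2497/47/(-42601) + ((5895 - 4356)*(-8679 - 24854))/30827 = -2497/47*(-1/42601) + (1539*(-33533))*(1/30827) = 2497/2002247 - 51607287*1/30827 = 2497/2002247 - 51607287/30827 = -3563119262030/2128388561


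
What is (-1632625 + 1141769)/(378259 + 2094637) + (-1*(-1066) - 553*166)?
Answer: -28046411341/309112 ≈ -90732.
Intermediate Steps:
(-1632625 + 1141769)/(378259 + 2094637) + (-1*(-1066) - 553*166) = -490856/2472896 + (1066 - 91798) = -490856*1/2472896 - 90732 = -61357/309112 - 90732 = -28046411341/309112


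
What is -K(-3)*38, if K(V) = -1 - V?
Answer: -76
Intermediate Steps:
-K(-3)*38 = -(-1 - 1*(-3))*38 = -(-1 + 3)*38 = -1*2*38 = -2*38 = -76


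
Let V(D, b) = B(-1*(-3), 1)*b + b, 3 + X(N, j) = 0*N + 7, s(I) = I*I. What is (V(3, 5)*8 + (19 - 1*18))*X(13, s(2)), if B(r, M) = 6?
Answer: 1124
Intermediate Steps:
s(I) = I²
X(N, j) = 4 (X(N, j) = -3 + (0*N + 7) = -3 + (0 + 7) = -3 + 7 = 4)
V(D, b) = 7*b (V(D, b) = 6*b + b = 7*b)
(V(3, 5)*8 + (19 - 1*18))*X(13, s(2)) = ((7*5)*8 + (19 - 1*18))*4 = (35*8 + (19 - 18))*4 = (280 + 1)*4 = 281*4 = 1124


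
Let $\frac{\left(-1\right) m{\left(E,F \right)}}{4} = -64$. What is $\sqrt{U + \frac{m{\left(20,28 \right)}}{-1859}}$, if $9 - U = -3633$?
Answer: $\frac{\sqrt{74472442}}{143} \approx 60.348$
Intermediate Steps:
$U = 3642$ ($U = 9 - -3633 = 9 + 3633 = 3642$)
$m{\left(E,F \right)} = 256$ ($m{\left(E,F \right)} = \left(-4\right) \left(-64\right) = 256$)
$\sqrt{U + \frac{m{\left(20,28 \right)}}{-1859}} = \sqrt{3642 + \frac{256}{-1859}} = \sqrt{3642 + 256 \left(- \frac{1}{1859}\right)} = \sqrt{3642 - \frac{256}{1859}} = \sqrt{\frac{6770222}{1859}} = \frac{\sqrt{74472442}}{143}$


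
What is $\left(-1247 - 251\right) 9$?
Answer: $-13482$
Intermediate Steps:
$\left(-1247 - 251\right) 9 = \left(-1498\right) 9 = -13482$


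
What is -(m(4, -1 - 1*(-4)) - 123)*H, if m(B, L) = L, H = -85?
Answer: -10200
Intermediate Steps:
-(m(4, -1 - 1*(-4)) - 123)*H = -((-1 - 1*(-4)) - 123)*(-85) = -((-1 + 4) - 123)*(-85) = -(3 - 123)*(-85) = -(-120)*(-85) = -1*10200 = -10200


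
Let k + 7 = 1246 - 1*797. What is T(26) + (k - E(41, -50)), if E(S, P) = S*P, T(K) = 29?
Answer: 2521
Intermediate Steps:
E(S, P) = P*S
k = 442 (k = -7 + (1246 - 1*797) = -7 + (1246 - 797) = -7 + 449 = 442)
T(26) + (k - E(41, -50)) = 29 + (442 - (-50)*41) = 29 + (442 - 1*(-2050)) = 29 + (442 + 2050) = 29 + 2492 = 2521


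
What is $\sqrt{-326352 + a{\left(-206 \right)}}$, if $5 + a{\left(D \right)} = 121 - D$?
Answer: $i \sqrt{326030} \approx 570.99 i$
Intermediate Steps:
$a{\left(D \right)} = 116 - D$ ($a{\left(D \right)} = -5 - \left(-121 + D\right) = 116 - D$)
$\sqrt{-326352 + a{\left(-206 \right)}} = \sqrt{-326352 + \left(116 - -206\right)} = \sqrt{-326352 + \left(116 + 206\right)} = \sqrt{-326352 + 322} = \sqrt{-326030} = i \sqrt{326030}$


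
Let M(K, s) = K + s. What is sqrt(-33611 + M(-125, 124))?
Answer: 2*I*sqrt(8403) ≈ 183.34*I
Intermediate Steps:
sqrt(-33611 + M(-125, 124)) = sqrt(-33611 + (-125 + 124)) = sqrt(-33611 - 1) = sqrt(-33612) = 2*I*sqrt(8403)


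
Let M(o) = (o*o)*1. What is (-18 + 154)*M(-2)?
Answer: 544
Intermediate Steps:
M(o) = o² (M(o) = o²*1 = o²)
(-18 + 154)*M(-2) = (-18 + 154)*(-2)² = 136*4 = 544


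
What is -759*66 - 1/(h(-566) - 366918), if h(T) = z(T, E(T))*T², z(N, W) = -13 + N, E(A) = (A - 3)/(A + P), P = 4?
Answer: -9310122285947/185853042 ≈ -50094.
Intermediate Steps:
E(A) = (-3 + A)/(4 + A) (E(A) = (A - 3)/(A + 4) = (-3 + A)/(4 + A))
h(T) = T²*(-13 + T) (h(T) = (-13 + T)*T² = T²*(-13 + T))
-759*66 - 1/(h(-566) - 366918) = -759*66 - 1/((-566)²*(-13 - 566) - 366918) = -50094 - 1/(320356*(-579) - 366918) = -50094 - 1/(-185486124 - 366918) = -50094 - 1/(-185853042) = -50094 - 1*(-1/185853042) = -50094 + 1/185853042 = -9310122285947/185853042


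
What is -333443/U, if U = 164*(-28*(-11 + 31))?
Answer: 333443/91840 ≈ 3.6307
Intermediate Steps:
U = -91840 (U = 164*(-28*20) = 164*(-560) = -91840)
-333443/U = -333443/(-91840) = -333443*(-1/91840) = 333443/91840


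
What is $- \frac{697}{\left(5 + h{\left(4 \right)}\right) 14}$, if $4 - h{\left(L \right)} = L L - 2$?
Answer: $\frac{697}{70} \approx 9.9571$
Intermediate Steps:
$h{\left(L \right)} = 6 - L^{2}$ ($h{\left(L \right)} = 4 - \left(L L - 2\right) = 4 - \left(L^{2} - 2\right) = 4 - \left(-2 + L^{2}\right) = 6 - L^{2}$)
$- \frac{697}{\left(5 + h{\left(4 \right)}\right) 14} = - \frac{697}{\left(5 + \left(6 - 4^{2}\right)\right) 14} = - \frac{697}{\left(5 + \left(6 - 16\right)\right) 14} = - \frac{697}{\left(5 - 10\right) 14} = - \frac{697}{\left(-5\right) 14} = - \frac{697}{-70} = \left(-697\right) \left(- \frac{1}{70}\right) = \frac{697}{70}$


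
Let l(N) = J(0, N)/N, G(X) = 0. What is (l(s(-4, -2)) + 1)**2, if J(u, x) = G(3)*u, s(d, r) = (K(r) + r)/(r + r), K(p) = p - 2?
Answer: 1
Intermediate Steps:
K(p) = -2 + p
s(d, r) = (-2 + 2*r)/(2*r) (s(d, r) = ((-2 + r) + r)/(r + r) = (-2 + 2*r)/((2*r)) = (-2 + 2*r)*(1/(2*r)) = (-2 + 2*r)/(2*r))
J(u, x) = 0 (J(u, x) = 0*u = 0)
l(N) = 0 (l(N) = 0/N = 0)
(l(s(-4, -2)) + 1)**2 = (0 + 1)**2 = 1**2 = 1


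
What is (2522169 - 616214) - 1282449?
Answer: 623506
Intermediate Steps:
(2522169 - 616214) - 1282449 = 1905955 - 1282449 = 623506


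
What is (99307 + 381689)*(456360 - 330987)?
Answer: 60303911508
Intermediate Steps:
(99307 + 381689)*(456360 - 330987) = 480996*125373 = 60303911508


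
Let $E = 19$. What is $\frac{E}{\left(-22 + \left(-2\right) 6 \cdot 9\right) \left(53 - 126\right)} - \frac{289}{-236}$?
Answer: $\frac{1373547}{1119820} \approx 1.2266$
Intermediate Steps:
$\frac{E}{\left(-22 + \left(-2\right) 6 \cdot 9\right) \left(53 - 126\right)} - \frac{289}{-236} = \frac{19}{\left(-22 + \left(-2\right) 6 \cdot 9\right) \left(53 - 126\right)} - \frac{289}{-236} = \frac{19}{\left(-22 - 108\right) \left(-73\right)} - - \frac{289}{236} = \frac{19}{\left(-22 - 108\right) \left(-73\right)} + \frac{289}{236} = \frac{19}{\left(-130\right) \left(-73\right)} + \frac{289}{236} = \frac{19}{9490} + \frac{289}{236} = \frac{1373547}{1119820}$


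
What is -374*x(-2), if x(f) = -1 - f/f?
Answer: 748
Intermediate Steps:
x(f) = -2 (x(f) = -1 - 1*1 = -1 - 1 = -2)
-374*x(-2) = -374*(-2) = 748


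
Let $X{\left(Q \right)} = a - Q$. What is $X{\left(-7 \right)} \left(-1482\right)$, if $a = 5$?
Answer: $-17784$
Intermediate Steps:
$X{\left(Q \right)} = 5 - Q$
$X{\left(-7 \right)} \left(-1482\right) = \left(5 - -7\right) \left(-1482\right) = \left(5 + 7\right) \left(-1482\right) = 12 \left(-1482\right) = -17784$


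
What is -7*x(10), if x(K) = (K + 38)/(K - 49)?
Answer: 112/13 ≈ 8.6154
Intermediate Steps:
x(K) = (38 + K)/(-49 + K)
-7*x(10) = -7*(38 + 10)/(-49 + 10) = -7*48/(-39) = -(-7)*48/39 = -7*(-16/13) = 112/13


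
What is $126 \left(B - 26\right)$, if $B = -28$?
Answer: $-6804$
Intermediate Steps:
$126 \left(B - 26\right) = 126 \left(-28 - 26\right) = 126 \left(-54\right) = -6804$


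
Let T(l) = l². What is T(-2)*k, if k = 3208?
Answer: 12832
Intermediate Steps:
T(-2)*k = (-2)²*3208 = 4*3208 = 12832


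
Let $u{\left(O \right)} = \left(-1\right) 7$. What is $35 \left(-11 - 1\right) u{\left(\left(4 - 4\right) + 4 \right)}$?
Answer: $2940$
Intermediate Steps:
$u{\left(O \right)} = -7$
$35 \left(-11 - 1\right) u{\left(\left(4 - 4\right) + 4 \right)} = 35 \left(-11 - 1\right) \left(-7\right) = 35 \left(-12\right) \left(-7\right) = \left(-420\right) \left(-7\right) = 2940$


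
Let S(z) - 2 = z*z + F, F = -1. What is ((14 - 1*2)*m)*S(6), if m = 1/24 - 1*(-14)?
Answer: 12469/2 ≈ 6234.5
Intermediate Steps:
S(z) = 1 + z² (S(z) = 2 + (z*z - 1) = 2 + (z² - 1) = 2 + (-1 + z²) = 1 + z²)
m = 337/24 (m = 1/24 + 14 = 337/24 ≈ 14.042)
((14 - 1*2)*m)*S(6) = ((14 - 1*2)*(337/24))*(1 + 6²) = ((14 - 2)*(337/24))*(1 + 36) = (12*(337/24))*37 = (337/2)*37 = 12469/2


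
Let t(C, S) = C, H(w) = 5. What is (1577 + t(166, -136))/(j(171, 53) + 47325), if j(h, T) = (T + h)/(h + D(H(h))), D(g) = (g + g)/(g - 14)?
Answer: 888349/24120647 ≈ 0.036829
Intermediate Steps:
D(g) = 2*g/(-14 + g) (D(g) = (2*g)/(-14 + g) = 2*g/(-14 + g))
j(h, T) = (T + h)/(-10/9 + h) (j(h, T) = (T + h)/(h + 2*5/(-14 + 5)) = (T + h)/(h + 2*5/(-9)) = (T + h)/(h + 2*5*(-⅑)) = (T + h)/(h - 10/9) = (T + h)/(-10/9 + h))
(1577 + t(166, -136))/(j(171, 53) + 47325) = (1577 + 166)/(9*(53 + 171)/(-10 + 9*171) + 47325) = 1743/(9*224/(-10 + 1539) + 47325) = 1743/(9*224/1529 + 47325) = 1743/(9*(1/1529)*224 + 47325) = 1743/(2016/1529 + 47325) = 1743/(72361941/1529) = 1743*(1529/72361941) = 888349/24120647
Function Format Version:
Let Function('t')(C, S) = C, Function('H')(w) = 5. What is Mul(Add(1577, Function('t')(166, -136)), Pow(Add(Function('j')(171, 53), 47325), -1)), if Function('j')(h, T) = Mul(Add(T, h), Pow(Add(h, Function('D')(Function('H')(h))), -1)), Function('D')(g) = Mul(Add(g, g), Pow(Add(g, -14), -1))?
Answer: Rational(888349, 24120647) ≈ 0.036829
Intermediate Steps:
Function('D')(g) = Mul(2, g, Pow(Add(-14, g), -1)) (Function('D')(g) = Mul(Mul(2, g), Pow(Add(-14, g), -1)) = Mul(2, g, Pow(Add(-14, g), -1)))
Function('j')(h, T) = Mul(Pow(Add(Rational(-10, 9), h), -1), Add(T, h)) (Function('j')(h, T) = Mul(Add(T, h), Pow(Add(h, Mul(2, 5, Pow(Add(-14, 5), -1))), -1)) = Mul(Add(T, h), Pow(Add(h, Mul(2, 5, Pow(-9, -1))), -1)) = Mul(Add(T, h), Pow(Add(h, Mul(2, 5, Rational(-1, 9))), -1)) = Mul(Add(T, h), Pow(Add(h, Rational(-10, 9)), -1)) = Mul(Add(T, h), Pow(Add(Rational(-10, 9), h), -1)) = Mul(Pow(Add(Rational(-10, 9), h), -1), Add(T, h)))
Mul(Add(1577, Function('t')(166, -136)), Pow(Add(Function('j')(171, 53), 47325), -1)) = Mul(Add(1577, 166), Pow(Add(Mul(9, Pow(Add(-10, Mul(9, 171)), -1), Add(53, 171)), 47325), -1)) = Mul(1743, Pow(Add(Mul(9, Pow(Add(-10, 1539), -1), 224), 47325), -1)) = Mul(1743, Pow(Add(Mul(9, Pow(1529, -1), 224), 47325), -1)) = Mul(1743, Pow(Add(Mul(9, Rational(1, 1529), 224), 47325), -1)) = Mul(1743, Pow(Add(Rational(2016, 1529), 47325), -1)) = Mul(1743, Pow(Rational(72361941, 1529), -1)) = Mul(1743, Rational(1529, 72361941)) = Rational(888349, 24120647)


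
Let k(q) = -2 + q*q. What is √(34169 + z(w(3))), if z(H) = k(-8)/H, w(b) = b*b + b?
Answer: √1230270/6 ≈ 184.86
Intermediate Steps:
w(b) = b + b² (w(b) = b² + b = b + b²)
k(q) = -2 + q²
z(H) = 62/H (z(H) = (-2 + (-8)²)/H = (-2 + 64)/H = 62/H)
√(34169 + z(w(3))) = √(34169 + 62/((3*(1 + 3)))) = √(34169 + 62/((3*4))) = √(34169 + 62/12) = √(34169 + 62*(1/12)) = √(34169 + 31/6) = √(205045/6) = √1230270/6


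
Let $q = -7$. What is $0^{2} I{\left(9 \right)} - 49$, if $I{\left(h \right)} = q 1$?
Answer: $-49$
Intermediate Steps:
$I{\left(h \right)} = -7$ ($I{\left(h \right)} = \left(-7\right) 1 = -7$)
$0^{2} I{\left(9 \right)} - 49 = 0^{2} \left(-7\right) - 49 = 0 \left(-7\right) - 49 = 0 - 49 = -49$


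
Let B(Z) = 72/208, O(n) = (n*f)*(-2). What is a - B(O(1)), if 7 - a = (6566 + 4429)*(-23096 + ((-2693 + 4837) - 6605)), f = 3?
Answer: 7877719763/26 ≈ 3.0299e+8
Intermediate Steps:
O(n) = -6*n (O(n) = (n*3)*(-2) = (3*n)*(-2) = -6*n)
a = 302989222 (a = 7 - (6566 + 4429)*(-23096 + ((-2693 + 4837) - 6605)) = 7 - 10995*(-23096 + (2144 - 6605)) = 7 - 10995*(-23096 - 4461) = 7 - 10995*(-27557) = 7 - 1*(-302989215) = 7 + 302989215 = 302989222)
B(Z) = 9/26 (B(Z) = 72*(1/208) = 9/26)
a - B(O(1)) = 302989222 - 1*9/26 = 302989222 - 9/26 = 7877719763/26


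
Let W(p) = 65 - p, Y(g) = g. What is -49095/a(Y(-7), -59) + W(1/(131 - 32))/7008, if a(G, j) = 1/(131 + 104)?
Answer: -4002251889983/346896 ≈ -1.1537e+7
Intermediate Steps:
a(G, j) = 1/235
-49095/a(Y(-7), -59) + W(1/(131 - 32))/7008 = -49095/1/235 + (65 - 1/(131 - 32))/7008 = -49095*235 + (65 - 1/99)*(1/7008) = -11537325 + (65 - 1*1/99)*(1/7008) = -11537325 + (65 - 1/99)*(1/7008) = -11537325 + (6434/99)*(1/7008) = -11537325 + 3217/346896 = -4002251889983/346896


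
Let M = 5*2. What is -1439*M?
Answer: -14390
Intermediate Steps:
M = 10
-1439*M = -1439*10 = -14390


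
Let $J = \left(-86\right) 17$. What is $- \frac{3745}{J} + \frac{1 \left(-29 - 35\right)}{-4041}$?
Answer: $\frac{15227113}{5907942} \approx 2.5774$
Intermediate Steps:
$J = -1462$
$- \frac{3745}{J} + \frac{1 \left(-29 - 35\right)}{-4041} = - \frac{3745}{-1462} + \frac{1 \left(-29 - 35\right)}{-4041} = \left(-3745\right) \left(- \frac{1}{1462}\right) + 1 \left(-64\right) \left(- \frac{1}{4041}\right) = \frac{3745}{1462} - - \frac{64}{4041} = \frac{3745}{1462} + \frac{64}{4041} = \frac{15227113}{5907942}$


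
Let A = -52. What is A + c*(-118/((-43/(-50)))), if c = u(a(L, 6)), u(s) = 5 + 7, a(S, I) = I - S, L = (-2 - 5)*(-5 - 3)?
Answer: -73036/43 ≈ -1698.5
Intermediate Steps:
L = 56 (L = -7*(-8) = 56)
u(s) = 12
c = 12
A + c*(-118/((-43/(-50)))) = -52 + 12*(-118/((-43/(-50)))) = -52 + 12*(-118/((-43*(-1/50)))) = -52 + 12*(-118/43/50) = -52 + 12*(-118*50/43) = -52 + 12*(-5900/43) = -52 - 70800/43 = -73036/43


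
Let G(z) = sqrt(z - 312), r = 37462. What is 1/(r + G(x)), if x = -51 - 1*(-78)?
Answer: 37462/1403401729 - I*sqrt(285)/1403401729 ≈ 2.6694e-5 - 1.2029e-8*I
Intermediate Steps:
x = 27 (x = -51 + 78 = 27)
G(z) = sqrt(-312 + z)
1/(r + G(x)) = 1/(37462 + sqrt(-312 + 27)) = 1/(37462 + sqrt(-285)) = 1/(37462 + I*sqrt(285))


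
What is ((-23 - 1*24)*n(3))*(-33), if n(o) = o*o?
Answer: 13959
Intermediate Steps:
n(o) = o**2
((-23 - 1*24)*n(3))*(-33) = ((-23 - 1*24)*3**2)*(-33) = ((-23 - 24)*9)*(-33) = -47*9*(-33) = -423*(-33) = 13959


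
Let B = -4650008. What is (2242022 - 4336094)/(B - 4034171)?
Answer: 2094072/8684179 ≈ 0.24114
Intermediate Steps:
(2242022 - 4336094)/(B - 4034171) = (2242022 - 4336094)/(-4650008 - 4034171) = -2094072/(-8684179) = -2094072*(-1/8684179) = 2094072/8684179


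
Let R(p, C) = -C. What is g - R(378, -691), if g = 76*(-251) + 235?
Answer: -19532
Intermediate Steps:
g = -18841 (g = -19076 + 235 = -18841)
g - R(378, -691) = -18841 - (-1)*(-691) = -18841 - 1*691 = -18841 - 691 = -19532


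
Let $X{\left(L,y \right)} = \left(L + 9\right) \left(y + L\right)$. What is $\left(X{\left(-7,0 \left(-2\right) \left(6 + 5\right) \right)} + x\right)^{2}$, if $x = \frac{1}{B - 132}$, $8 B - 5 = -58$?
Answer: $\frac{241305156}{1229881} \approx 196.2$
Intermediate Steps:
$B = - \frac{53}{8}$ ($B = \frac{5}{8} + \frac{1}{8} \left(-58\right) = \frac{5}{8} - \frac{29}{4} = - \frac{53}{8} \approx -6.625$)
$x = - \frac{8}{1109}$ ($x = \frac{1}{- \frac{53}{8} - 132} = \frac{1}{- \frac{1109}{8}} = - \frac{8}{1109} \approx -0.0072137$)
$X{\left(L,y \right)} = \left(9 + L\right) \left(L + y\right)$
$\left(X{\left(-7,0 \left(-2\right) \left(6 + 5\right) \right)} + x\right)^{2} = \left(\left(\left(-7\right)^{2} + 9 \left(-7\right) + 9 \cdot 0 \left(-2\right) \left(6 + 5\right) - 7 \cdot 0 \left(-2\right) \left(6 + 5\right)\right) - \frac{8}{1109}\right)^{2} = \left(\left(49 - 63 + 9 \cdot 0 \cdot 11 - 7 \cdot 0 \cdot 11\right) - \frac{8}{1109}\right)^{2} = \left(\left(49 - 63 + 9 \cdot 0 - 0\right) - \frac{8}{1109}\right)^{2} = \left(\left(49 - 63 + 0 + 0\right) - \frac{8}{1109}\right)^{2} = \left(-14 - \frac{8}{1109}\right)^{2} = \left(- \frac{15534}{1109}\right)^{2} = \frac{241305156}{1229881}$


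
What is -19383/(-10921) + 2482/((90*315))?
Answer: 288306986/154805175 ≈ 1.8624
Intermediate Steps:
-19383/(-10921) + 2482/((90*315)) = -19383*(-1/10921) + 2482/28350 = 19383/10921 + 2482*(1/28350) = 19383/10921 + 1241/14175 = 288306986/154805175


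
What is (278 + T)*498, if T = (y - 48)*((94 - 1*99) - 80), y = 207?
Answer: -6592026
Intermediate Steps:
T = -13515 (T = (207 - 48)*((94 - 1*99) - 80) = 159*((94 - 99) - 80) = 159*(-5 - 80) = 159*(-85) = -13515)
(278 + T)*498 = (278 - 13515)*498 = -13237*498 = -6592026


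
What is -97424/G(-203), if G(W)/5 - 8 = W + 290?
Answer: -97424/475 ≈ -205.10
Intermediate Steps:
G(W) = 1490 + 5*W (G(W) = 40 + 5*(W + 290) = 40 + 5*(290 + W) = 40 + (1450 + 5*W) = 1490 + 5*W)
-97424/G(-203) = -97424/(1490 + 5*(-203)) = -97424/(1490 - 1015) = -97424/475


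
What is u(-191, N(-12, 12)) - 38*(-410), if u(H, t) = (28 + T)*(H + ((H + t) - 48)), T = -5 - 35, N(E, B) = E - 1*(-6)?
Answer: 20812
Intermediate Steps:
N(E, B) = 6 + E (N(E, B) = E + 6 = 6 + E)
T = -40
u(H, t) = 576 - 24*H - 12*t (u(H, t) = (28 - 40)*(H + ((H + t) - 48)) = -12*(H + (-48 + H + t)) = -12*(-48 + t + 2*H) = 576 - 24*H - 12*t)
u(-191, N(-12, 12)) - 38*(-410) = (576 - 24*(-191) - 12*(6 - 12)) - 38*(-410) = (576 + 4584 - 12*(-6)) + 15580 = (576 + 4584 + 72) + 15580 = 5232 + 15580 = 20812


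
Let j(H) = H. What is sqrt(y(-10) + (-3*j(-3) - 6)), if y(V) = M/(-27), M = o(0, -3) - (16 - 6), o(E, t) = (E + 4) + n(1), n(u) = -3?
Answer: sqrt(30)/3 ≈ 1.8257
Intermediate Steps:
o(E, t) = 1 + E (o(E, t) = (E + 4) - 3 = (4 + E) - 3 = 1 + E)
M = -9 (M = (1 + 0) - (16 - 6) = 1 - 1*10 = 1 - 10 = -9)
y(V) = 1/3 (y(V) = -9/(-27) = -9*(-1/27) = 1/3)
sqrt(y(-10) + (-3*j(-3) - 6)) = sqrt(1/3 + (-3*(-3) - 6)) = sqrt(1/3 + (9 - 6)) = sqrt(1/3 + 3) = sqrt(10/3) = sqrt(30)/3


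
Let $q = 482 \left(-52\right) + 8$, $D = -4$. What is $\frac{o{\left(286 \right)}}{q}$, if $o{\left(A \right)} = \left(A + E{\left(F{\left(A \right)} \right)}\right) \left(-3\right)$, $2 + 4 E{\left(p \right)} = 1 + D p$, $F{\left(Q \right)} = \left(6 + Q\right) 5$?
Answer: $- \frac{4697}{33408} \approx -0.14059$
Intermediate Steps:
$F{\left(Q \right)} = 30 + 5 Q$
$E{\left(p \right)} = - \frac{1}{4} - p$ ($E{\left(p \right)} = - \frac{1}{2} + \frac{1 - 4 p}{4} = - \frac{1}{2} - \left(- \frac{1}{4} + p\right) = - \frac{1}{4} - p$)
$q = -25056$ ($q = -25064 + 8 = -25056$)
$o{\left(A \right)} = \frac{363}{4} + 12 A$ ($o{\left(A \right)} = \left(A - \left(\frac{121}{4} + 5 A\right)\right) \left(-3\right) = \left(- \frac{121}{4} - 4 A\right) \left(-3\right) = \frac{363}{4} + 12 A$)
$\frac{o{\left(286 \right)}}{q} = \frac{\frac{363}{4} + 12 \cdot 286}{-25056} = \left(\frac{363}{4} + 3432\right) \left(- \frac{1}{25056}\right) = \frac{14091}{4} \left(- \frac{1}{25056}\right) = - \frac{4697}{33408}$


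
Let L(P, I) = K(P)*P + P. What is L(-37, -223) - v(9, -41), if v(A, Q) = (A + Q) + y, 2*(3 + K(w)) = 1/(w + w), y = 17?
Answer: 357/4 ≈ 89.250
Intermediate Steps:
K(w) = -3 + 1/(4*w) (K(w) = -3 + 1/(2*(w + w)) = -3 + 1/(2*((2*w))) = -3 + (1/(2*w))/2 = -3 + 1/(4*w))
v(A, Q) = 17 + A + Q (v(A, Q) = (A + Q) + 17 = 17 + A + Q)
L(P, I) = P + P*(-3 + 1/(4*P)) (L(P, I) = (-3 + 1/(4*P))*P + P = P*(-3 + 1/(4*P)) + P = P + P*(-3 + 1/(4*P)))
L(-37, -223) - v(9, -41) = (¼ - 2*(-37)) - (17 + 9 - 41) = (¼ + 74) - 1*(-15) = 297/4 + 15 = 357/4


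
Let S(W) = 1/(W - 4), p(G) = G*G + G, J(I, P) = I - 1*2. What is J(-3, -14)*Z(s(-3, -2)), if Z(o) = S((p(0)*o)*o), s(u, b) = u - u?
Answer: 5/4 ≈ 1.2500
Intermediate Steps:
J(I, P) = -2 + I (J(I, P) = I - 2 = -2 + I)
p(G) = G + G**2 (p(G) = G**2 + G = G + G**2)
s(u, b) = 0
S(W) = 1/(-4 + W)
Z(o) = -1/4 (Z(o) = 1/(-4 + ((0*(1 + 0))*o)*o) = 1/(-4 + ((0*1)*o)*o) = 1/(-4 + (0*o)*o) = 1/(-4 + 0*o) = 1/(-4 + 0) = 1/(-4) = -1/4)
J(-3, -14)*Z(s(-3, -2)) = (-2 - 3)*(-1/4) = -5*(-1/4) = 5/4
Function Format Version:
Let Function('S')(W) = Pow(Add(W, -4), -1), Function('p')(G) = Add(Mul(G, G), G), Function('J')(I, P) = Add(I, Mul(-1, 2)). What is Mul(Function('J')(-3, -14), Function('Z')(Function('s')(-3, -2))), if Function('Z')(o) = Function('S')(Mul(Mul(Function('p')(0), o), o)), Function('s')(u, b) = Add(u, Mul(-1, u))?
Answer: Rational(5, 4) ≈ 1.2500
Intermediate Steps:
Function('J')(I, P) = Add(-2, I) (Function('J')(I, P) = Add(I, -2) = Add(-2, I))
Function('p')(G) = Add(G, Pow(G, 2)) (Function('p')(G) = Add(Pow(G, 2), G) = Add(G, Pow(G, 2)))
Function('s')(u, b) = 0
Function('S')(W) = Pow(Add(-4, W), -1)
Function('Z')(o) = Rational(-1, 4) (Function('Z')(o) = Pow(Add(-4, Mul(Mul(Mul(0, Add(1, 0)), o), o)), -1) = Pow(Add(-4, Mul(Mul(Mul(0, 1), o), o)), -1) = Pow(Add(-4, Mul(Mul(0, o), o)), -1) = Pow(Add(-4, Mul(0, o)), -1) = Pow(Add(-4, 0), -1) = Pow(-4, -1) = Rational(-1, 4))
Mul(Function('J')(-3, -14), Function('Z')(Function('s')(-3, -2))) = Mul(Add(-2, -3), Rational(-1, 4)) = Mul(-5, Rational(-1, 4)) = Rational(5, 4)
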